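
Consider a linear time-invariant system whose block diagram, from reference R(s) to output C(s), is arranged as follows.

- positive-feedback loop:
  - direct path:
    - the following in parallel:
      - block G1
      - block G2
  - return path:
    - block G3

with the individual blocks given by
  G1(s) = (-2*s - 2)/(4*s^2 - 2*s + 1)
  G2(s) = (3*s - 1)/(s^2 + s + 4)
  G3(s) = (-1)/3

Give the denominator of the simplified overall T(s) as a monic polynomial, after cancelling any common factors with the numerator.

[1] combine G1, G2 in parallel = (10*s^3 - 14*s^2 - 5*s - 9)/(4*s^4 + 2*s^3 + 15*s^2 - 7*s + 4)
[2] collapse the loop ((G1+G2) forward, G3 return) = (30*s^3 - 42*s^2 - 15*s - 27)/(12*s^4 + 16*s^3 + 31*s^2 - 26*s + 3)
T(s) is the step-2 result (common factors already cancelled). Leading coefficient of the denominator: 12. Divide through by 12 for the monic polynomial.

Final answer: s^4 + 4*s^3/3 + 31*s^2/12 - 13*s/6 + 1/4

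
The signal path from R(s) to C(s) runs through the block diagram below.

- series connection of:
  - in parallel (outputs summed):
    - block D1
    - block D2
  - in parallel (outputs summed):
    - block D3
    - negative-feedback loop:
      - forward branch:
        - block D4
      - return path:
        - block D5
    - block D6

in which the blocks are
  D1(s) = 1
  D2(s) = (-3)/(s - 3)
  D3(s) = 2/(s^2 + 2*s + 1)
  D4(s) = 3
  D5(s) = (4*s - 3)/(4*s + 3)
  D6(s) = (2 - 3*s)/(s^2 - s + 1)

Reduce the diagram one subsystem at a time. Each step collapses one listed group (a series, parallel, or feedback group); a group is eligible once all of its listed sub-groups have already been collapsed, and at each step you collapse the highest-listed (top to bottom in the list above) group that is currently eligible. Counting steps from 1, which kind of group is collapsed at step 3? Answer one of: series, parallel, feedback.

[1] parallel reduction of D1, D2
[2] collapse the loop (D4 forward, D5 return)
[3] sum the parallel branches D3, [D4/(1+D4*D5)], D6
[4] series reduction of (D1+D2), (D3+[D4/(1+D4*D5)]+D6)
The group at step 3 is a parallel group.

Therefore the answer is parallel.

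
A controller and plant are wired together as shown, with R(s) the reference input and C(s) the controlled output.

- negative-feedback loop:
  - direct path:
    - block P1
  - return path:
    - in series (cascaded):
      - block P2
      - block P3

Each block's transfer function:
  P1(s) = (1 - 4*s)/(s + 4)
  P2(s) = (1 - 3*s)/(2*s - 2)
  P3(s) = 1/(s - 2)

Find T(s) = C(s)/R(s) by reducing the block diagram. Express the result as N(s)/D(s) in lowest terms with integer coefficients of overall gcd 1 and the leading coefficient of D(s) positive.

Step 1: series reduction of P2, P3; result (1 - 3*s)/(2*s^2 - 6*s + 4)
Step 2: feedback reduction of P1, (P2*P3), giving the overall T(s)

Hence the answer: (-8*s^3 + 26*s^2 - 22*s + 4)/(2*s^3 + 14*s^2 - 27*s + 17)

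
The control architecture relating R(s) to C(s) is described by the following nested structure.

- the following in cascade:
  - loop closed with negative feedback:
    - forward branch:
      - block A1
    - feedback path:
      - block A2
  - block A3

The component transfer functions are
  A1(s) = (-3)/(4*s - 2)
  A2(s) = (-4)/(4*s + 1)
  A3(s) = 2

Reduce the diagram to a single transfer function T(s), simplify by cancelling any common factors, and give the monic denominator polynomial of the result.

Answer: s^2 - s/4 + 5/8

Working:
1. close the feedback loop around A1, A2; result (-12*s - 3)/(16*s^2 - 4*s + 10)
2. multiply [A1/(1+A1*A2)], A3 (series); result (-12*s - 3)/(8*s^2 - 2*s + 5)
The result of step 2 is T(s) in lowest terms. Its denominator has leading coefficient 8; dividing the denominator through by 8 makes it monic.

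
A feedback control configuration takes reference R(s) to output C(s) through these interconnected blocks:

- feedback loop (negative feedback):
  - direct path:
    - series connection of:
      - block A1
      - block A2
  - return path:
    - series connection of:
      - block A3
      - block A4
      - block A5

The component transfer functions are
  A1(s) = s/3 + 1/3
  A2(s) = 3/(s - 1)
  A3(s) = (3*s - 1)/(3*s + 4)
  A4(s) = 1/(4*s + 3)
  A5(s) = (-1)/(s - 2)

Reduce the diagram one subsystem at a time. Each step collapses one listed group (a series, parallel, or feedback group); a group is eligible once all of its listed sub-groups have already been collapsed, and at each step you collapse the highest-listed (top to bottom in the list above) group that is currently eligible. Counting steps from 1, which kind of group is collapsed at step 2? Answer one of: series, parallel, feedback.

[1] series reduction of A1, A2
[2] reduce the series chain A3, A4, A5
[3] feedback reduction of (A1*A2), (A3*A4*A5)
Step 2 collapses a series group.

Hence the answer: series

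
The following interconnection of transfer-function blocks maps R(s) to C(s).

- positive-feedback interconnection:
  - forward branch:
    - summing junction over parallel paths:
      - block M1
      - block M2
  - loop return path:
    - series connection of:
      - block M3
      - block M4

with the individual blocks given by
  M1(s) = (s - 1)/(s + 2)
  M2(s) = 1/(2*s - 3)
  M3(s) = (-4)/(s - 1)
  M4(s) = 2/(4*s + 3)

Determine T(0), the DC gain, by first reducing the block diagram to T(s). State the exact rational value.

Step 1: reduce the parallel group M1, M2; result (2*s^2 - 4*s + 5)/(2*s^2 + s - 6)
Step 2: combine M3, M4 in series; result (-8)/(4*s^2 - s - 3)
Step 3: collapse the loop ((M1+M2) forward, (M3*M4) return); result (8*s^4 - 18*s^3 + 18*s^2 + 7*s - 15)/(8*s^4 + 2*s^3 - 15*s^2 - 29*s + 58)
The step-3 result is T(s). Setting s = 0: T(0) = -15/58.

Final answer: -15/58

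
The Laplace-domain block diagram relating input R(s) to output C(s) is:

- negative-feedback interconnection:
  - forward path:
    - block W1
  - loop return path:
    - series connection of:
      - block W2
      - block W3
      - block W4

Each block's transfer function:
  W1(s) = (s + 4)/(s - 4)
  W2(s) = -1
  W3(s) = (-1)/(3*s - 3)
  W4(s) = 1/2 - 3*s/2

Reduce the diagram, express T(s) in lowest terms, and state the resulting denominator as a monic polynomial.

1. combine W2, W3, W4 in series -> (1 - 3*s)/(6*s - 6)
2. apply the feedback formula to W1, (W2*W3*W4) -> (6*s^2 + 18*s - 24)/(3*s^2 - 41*s + 28)
That last expression is T(s), already simplified. Scaling its denominator by 1/3 (the reciprocal of the leading coefficient) yields the monic denominator.

Hence the answer: s^2 - 41*s/3 + 28/3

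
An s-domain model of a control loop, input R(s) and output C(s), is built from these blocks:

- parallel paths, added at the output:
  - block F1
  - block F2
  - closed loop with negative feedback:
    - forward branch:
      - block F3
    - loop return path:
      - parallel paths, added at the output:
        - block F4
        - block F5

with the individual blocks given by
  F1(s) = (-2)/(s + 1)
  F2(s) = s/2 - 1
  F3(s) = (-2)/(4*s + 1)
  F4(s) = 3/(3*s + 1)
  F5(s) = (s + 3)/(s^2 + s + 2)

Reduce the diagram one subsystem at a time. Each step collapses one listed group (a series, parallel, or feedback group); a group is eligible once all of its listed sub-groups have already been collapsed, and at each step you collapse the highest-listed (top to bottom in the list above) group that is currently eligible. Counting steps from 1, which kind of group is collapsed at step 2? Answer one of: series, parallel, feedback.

(1) sum the parallel branches F4, F5
(2) collapse the loop (F3 forward, (F4+F5) return)
(3) sum the parallel branches F1, F2, [F3/(1+F3*(F4+F5))]
So the answer for step 2 is feedback.

Answer: feedback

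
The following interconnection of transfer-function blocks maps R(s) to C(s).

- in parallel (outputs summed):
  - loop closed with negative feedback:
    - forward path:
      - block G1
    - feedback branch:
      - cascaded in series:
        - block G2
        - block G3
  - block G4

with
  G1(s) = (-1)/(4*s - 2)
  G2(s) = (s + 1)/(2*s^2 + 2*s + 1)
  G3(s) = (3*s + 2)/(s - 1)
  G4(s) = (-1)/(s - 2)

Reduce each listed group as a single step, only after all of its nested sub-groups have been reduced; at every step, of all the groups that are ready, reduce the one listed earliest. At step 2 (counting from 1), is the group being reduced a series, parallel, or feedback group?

Answer: feedback

Working:
1. reduce the series chain G2, G3
2. feedback reduction of G1, (G2*G3)
3. sum the parallel branches [G1/(1+G1*(G2*G3))], G4
The group at step 2 is a feedback group.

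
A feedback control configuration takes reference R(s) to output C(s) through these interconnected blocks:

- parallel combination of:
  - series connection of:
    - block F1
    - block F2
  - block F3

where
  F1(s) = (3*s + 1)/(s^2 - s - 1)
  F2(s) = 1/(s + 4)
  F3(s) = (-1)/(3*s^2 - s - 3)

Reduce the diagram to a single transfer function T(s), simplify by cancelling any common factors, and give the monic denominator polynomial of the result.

The answer is s^5 + 8*s^4/3 - 7*s^3 - 16*s^2/3 + 19*s/3 + 4.

Reasoning:
Step 1. series reduction of F1, F2: (3*s + 1)/(s^3 + 3*s^2 - 5*s - 4)
Step 2. reduce the parallel group (F1*F2), F3: (8*s^3 - 3*s^2 - 5*s + 1)/(3*s^5 + 8*s^4 - 21*s^3 - 16*s^2 + 19*s + 12)
No further cancellation is possible in the step-2 result, so that is T(s). Its denominator becomes monic after dividing by the leading coefficient 3.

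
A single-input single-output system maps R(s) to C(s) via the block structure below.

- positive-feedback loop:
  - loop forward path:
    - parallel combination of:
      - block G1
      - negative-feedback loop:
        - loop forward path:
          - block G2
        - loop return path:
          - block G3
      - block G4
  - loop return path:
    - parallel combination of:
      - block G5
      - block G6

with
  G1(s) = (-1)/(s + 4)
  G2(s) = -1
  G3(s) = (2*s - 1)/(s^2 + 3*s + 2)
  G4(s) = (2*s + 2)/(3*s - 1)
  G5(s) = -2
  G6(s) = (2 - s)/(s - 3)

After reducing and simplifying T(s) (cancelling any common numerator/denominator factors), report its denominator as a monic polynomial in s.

First reduce the diagram to T(s).

Step 1: collapse the loop (G2 forward, G3 return), giving (-s^2 - 3*s - 2)/(s^2 + s + 3)
Step 2: combine G1, [G2/(1+G2*G3)], G4 in parallel, giving (-s^4 - 11*s^3 - 13*s^2 + 20*s + 35)/(3*s^4 + 14*s^3 + 16*s^2 + 29*s - 12)
Step 3: reduce the parallel group G5, G6, giving (8 - 3*s)/(s - 3)
Step 4: collapse the loop ((G1+[G2/(1+G2*G3)]+G4) forward, (G5+G6) return), giving (s^5 + 8*s^4 - 20*s^3 - 59*s^2 + 25*s + 105)/(20*s^4 - 23*s^3 - 145*s^2 + 154*s + 244)
That last expression is T(s), already simplified. Scaling its denominator by 1/20 (the reciprocal of the leading coefficient) yields the monic denominator.

Answer: s^4 - 23*s^3/20 - 29*s^2/4 + 77*s/10 + 61/5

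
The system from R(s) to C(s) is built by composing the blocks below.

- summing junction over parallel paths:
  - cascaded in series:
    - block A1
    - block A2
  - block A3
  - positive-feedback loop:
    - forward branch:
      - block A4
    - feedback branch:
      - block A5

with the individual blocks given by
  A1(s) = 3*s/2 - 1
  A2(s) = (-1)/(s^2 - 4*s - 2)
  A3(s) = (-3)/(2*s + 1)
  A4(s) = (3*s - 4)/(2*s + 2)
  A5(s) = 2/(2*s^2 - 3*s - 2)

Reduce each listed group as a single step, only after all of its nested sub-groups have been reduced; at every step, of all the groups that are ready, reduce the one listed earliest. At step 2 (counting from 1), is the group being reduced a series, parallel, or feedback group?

Reducing step by step:

Step 1: cascade A1, A2
Step 2: collapse the loop (A4 forward, A5 return)
Step 3: reduce the parallel group (A1*A2), A3, [A4/(1-A4*A5)]
The group at step 2 is a feedback group.

Answer: feedback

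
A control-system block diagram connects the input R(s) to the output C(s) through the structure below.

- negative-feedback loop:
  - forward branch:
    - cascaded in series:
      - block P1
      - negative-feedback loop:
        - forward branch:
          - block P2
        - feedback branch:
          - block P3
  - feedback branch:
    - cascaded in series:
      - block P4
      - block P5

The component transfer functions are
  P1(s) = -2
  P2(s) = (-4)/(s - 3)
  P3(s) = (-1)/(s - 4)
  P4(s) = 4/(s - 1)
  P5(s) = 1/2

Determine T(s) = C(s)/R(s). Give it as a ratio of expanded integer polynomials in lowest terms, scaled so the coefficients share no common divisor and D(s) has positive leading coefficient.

First reduce the diagram to T(s).

Step 1. collapse the loop (P2 forward, P3 return), giving (16 - 4*s)/(s^2 - 7*s + 16)
Step 2. combine P1, [P2/(1+P2*P3)] in series, giving (8*s - 32)/(s^2 - 7*s + 16)
Step 3. series reduction of P4, P5, giving 2/(s - 1)
Step 4. collapse the loop ((P1*[P2/(1+P2*P3)]) forward, (P4*P5) return) - this is the overall T(s), already in the required normalized form

Answer: (8*s^2 - 40*s + 32)/(s^3 - 8*s^2 + 39*s - 80)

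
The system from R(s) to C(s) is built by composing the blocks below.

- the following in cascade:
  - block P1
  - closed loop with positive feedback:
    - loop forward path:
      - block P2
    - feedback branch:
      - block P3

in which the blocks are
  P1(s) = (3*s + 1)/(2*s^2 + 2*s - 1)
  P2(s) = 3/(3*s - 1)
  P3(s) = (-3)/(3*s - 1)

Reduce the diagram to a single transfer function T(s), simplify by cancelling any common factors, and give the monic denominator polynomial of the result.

The answer is s^4 + s^3/3 - s^2/18 + 13*s/9 - 5/9.

Reasoning:
1. feedback reduction of P2, P3: (9*s - 3)/(9*s^2 - 6*s + 10)
2. combine P1, [P2/(1-P2*P3)] in series: (27*s^2 - 3)/(18*s^4 + 6*s^3 - s^2 + 26*s - 10)
T(s) is the step-2 result (common factors already cancelled). Leading coefficient of the denominator: 18. Divide through by 18 for the monic polynomial.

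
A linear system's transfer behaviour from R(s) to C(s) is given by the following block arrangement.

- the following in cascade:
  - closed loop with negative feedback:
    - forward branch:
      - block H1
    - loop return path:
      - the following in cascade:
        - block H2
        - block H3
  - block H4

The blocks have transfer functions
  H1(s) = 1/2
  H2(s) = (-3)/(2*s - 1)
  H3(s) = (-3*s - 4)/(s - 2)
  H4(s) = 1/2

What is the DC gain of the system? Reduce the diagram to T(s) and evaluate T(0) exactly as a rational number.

1. series reduction of H2, H3: (9*s + 12)/(2*s^2 - 5*s + 2)
2. apply the feedback formula to H1, (H2*H3): (2*s^2 - 5*s + 2)/(4*s^2 - s + 16)
3. reduce the series chain [H1/(1+H1*(H2*H3))], H4: (2*s^2 - 5*s + 2)/(8*s^2 - 2*s + 32)
That last expression is T(s); at s = 0 only the constant terms survive, so T(0) = 2/32 = 1/16.

Therefore the answer is 1/16.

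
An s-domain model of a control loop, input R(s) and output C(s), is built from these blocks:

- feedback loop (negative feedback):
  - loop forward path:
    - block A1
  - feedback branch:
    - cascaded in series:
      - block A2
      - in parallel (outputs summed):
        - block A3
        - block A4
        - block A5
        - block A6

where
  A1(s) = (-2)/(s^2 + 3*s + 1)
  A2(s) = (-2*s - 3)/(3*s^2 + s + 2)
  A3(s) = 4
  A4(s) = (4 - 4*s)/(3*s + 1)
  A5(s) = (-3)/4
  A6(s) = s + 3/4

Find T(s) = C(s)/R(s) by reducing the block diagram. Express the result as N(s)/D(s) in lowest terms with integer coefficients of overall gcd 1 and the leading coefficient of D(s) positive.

Answer: (-18*s^3 - 12*s^2 - 14*s - 4)/(9*s^5 + 33*s^4 + 46*s^3 + 83*s^2 + 99*s + 50)

Working:
Step 1: add A3, A4, A5, A6 (parallel): (3*s^2 + 9*s + 8)/(3*s + 1)
Step 2: multiply A2, (A3+A4+A5+A6) (series): (-6*s^3 - 27*s^2 - 43*s - 24)/(9*s^3 + 6*s^2 + 7*s + 2)
Step 3: reduce the feedback loop with forward A1 and return (A2*(A3+A4+A5+A6)) - this is the overall T(s), already in the required normalized form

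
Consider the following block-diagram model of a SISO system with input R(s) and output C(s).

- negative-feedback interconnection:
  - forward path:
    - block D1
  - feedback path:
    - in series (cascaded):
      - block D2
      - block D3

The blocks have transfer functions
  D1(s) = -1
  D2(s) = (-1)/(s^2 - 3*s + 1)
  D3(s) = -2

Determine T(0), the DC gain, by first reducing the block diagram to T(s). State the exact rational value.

Answer: 1

Working:
Step 1 - reduce the series chain D2, D3; result 2/(s^2 - 3*s + 1)
Step 2 - feedback reduction of D1, (D2*D3); result (-s^2 + 3*s - 1)/(s^2 - 3*s - 1)
Evaluating the step-2 result (the overall T(s)) at s = 0 gives T(0) = -1/(-1) = 1.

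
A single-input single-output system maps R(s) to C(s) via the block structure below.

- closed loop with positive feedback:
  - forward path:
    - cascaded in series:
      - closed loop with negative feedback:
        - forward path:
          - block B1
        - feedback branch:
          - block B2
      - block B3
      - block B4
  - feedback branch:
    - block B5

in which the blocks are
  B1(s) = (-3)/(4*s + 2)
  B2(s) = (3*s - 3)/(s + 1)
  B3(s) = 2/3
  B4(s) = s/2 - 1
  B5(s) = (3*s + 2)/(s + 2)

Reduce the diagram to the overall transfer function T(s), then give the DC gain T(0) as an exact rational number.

The answer is 2/9.

Reasoning:
[1] feedback reduction of B1, B2 gives (-3*s - 3)/(4*s^2 - 3*s + 11)
[2] series reduction of [B1/(1+B1*B2)], B3, B4 gives (-s^2 + s + 2)/(4*s^2 - 3*s + 11)
[3] feedback reduction of ([B1/(1+B1*B2)]*B3*B4), B5 gives (-s^3 - s^2 + 4*s + 4)/(7*s^3 + 4*s^2 - 3*s + 18)
The step-3 result is T(s). Setting s = 0: T(0) = 4/18 = 2/9.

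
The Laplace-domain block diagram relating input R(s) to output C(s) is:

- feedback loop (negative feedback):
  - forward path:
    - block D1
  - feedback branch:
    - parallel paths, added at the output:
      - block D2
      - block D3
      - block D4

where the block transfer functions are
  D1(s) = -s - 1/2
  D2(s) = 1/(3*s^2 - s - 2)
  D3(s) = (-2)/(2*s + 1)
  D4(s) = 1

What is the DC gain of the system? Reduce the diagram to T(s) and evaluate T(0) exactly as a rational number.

Answer: -2/7

Working:
Step 1 - reduce the parallel group D2, D3, D4 = (6*s^3 - 5*s^2 - s + 3)/(6*s^3 + s^2 - 5*s - 2)
Step 2 - close the feedback loop around D1, (D2+D3+D4) = (6*s^3 + s^2 - 5*s - 2)/(6*s^3 - 11*s^2 + s + 7)
Evaluating the step-2 result (the overall T(s)) at s = 0 gives T(0) = -2/7.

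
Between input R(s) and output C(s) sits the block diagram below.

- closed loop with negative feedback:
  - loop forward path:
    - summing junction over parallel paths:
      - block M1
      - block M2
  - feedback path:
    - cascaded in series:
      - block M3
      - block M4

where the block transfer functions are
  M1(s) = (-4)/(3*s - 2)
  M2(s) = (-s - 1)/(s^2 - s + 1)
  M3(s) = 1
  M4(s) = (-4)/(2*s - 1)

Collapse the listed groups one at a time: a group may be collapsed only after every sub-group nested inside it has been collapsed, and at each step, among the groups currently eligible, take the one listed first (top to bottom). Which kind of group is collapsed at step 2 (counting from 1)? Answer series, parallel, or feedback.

Reducing step by step:

Step 1 - parallel reduction of M1, M2
Step 2 - multiply M3, M4 (series)
Step 3 - apply the feedback formula to (M1+M2), (M3*M4)
Step 2 collapses a series group.

Answer: series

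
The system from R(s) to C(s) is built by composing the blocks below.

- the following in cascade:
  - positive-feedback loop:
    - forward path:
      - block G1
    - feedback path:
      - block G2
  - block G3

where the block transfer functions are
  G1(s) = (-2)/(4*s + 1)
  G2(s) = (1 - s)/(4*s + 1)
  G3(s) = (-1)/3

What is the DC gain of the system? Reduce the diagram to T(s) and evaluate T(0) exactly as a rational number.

Step 1 - collapse the loop (G1 forward, G2 return): (-8*s - 2)/(16*s^2 + 6*s + 3)
Step 2 - multiply [G1/(1-G1*G2)], G3 (series): (8*s + 2)/(48*s^2 + 18*s + 9)
DC gain: substitute s = 0 into T(s) from step 2: T(0) = 2/9.

Hence the answer: 2/9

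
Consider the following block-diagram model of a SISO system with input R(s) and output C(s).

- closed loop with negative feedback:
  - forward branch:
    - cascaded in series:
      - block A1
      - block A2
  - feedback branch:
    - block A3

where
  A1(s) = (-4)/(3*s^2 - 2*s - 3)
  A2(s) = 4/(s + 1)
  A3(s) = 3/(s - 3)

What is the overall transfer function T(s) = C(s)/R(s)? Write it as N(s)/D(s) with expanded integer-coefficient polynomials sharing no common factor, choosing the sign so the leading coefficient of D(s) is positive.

Answer: (48 - 16*s)/(3*s^4 - 8*s^3 - 8*s^2 + 12*s - 39)

Working:
Step 1 - series reduction of A1, A2 -> (-16)/(3*s^3 + s^2 - 5*s - 3)
Step 2 - reduce the feedback loop with forward (A1*A2) and return A3, giving the overall T(s)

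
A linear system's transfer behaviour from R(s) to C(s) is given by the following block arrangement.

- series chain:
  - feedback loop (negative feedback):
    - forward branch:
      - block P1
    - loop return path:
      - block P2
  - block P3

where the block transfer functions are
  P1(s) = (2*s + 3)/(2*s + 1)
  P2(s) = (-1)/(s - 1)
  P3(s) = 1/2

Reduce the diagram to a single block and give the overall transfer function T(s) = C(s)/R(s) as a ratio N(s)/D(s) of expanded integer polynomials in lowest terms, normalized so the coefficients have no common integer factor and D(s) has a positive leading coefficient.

[1] feedback reduction of P1, P2 -> (2*s^2 + s - 3)/(2*s^2 - 3*s - 4)
[2] combine [P1/(1+P1*P2)], P3 in series: this yields T(s), and no further normalization is needed

Final answer: (2*s^2 + s - 3)/(4*s^2 - 6*s - 8)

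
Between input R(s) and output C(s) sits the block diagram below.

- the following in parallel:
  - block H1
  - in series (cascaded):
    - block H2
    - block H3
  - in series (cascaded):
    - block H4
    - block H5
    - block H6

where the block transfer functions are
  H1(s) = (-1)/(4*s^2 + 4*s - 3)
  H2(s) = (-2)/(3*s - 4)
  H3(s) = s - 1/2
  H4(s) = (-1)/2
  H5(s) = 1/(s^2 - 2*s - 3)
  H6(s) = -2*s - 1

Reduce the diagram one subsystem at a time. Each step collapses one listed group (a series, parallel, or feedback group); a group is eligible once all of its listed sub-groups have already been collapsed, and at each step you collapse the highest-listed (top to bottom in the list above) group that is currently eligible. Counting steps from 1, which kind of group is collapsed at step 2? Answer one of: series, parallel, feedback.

The answer is series.

Reasoning:
1. combine H2, H3 in series
2. combine H4, H5, H6 in series
3. add H1, (H2*H3), (H4*H5*H6) (parallel)
At step 2 the group reduced is series.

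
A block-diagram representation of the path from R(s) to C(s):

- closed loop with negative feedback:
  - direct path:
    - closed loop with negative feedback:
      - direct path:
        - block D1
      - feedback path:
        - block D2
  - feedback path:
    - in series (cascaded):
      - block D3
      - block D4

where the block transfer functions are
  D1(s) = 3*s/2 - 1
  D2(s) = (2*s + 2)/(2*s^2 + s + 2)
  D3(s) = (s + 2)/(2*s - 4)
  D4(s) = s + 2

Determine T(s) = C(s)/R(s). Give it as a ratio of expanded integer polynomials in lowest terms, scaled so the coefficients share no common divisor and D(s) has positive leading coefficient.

Answer: (12*s^4 - 26*s^3 + 12*s^2 - 24*s + 16)/(6*s^5 + 23*s^4 + 44*s^3 - 24*s^2 - 16*s - 16)

Working:
1. apply the feedback formula to D1, D2; result (6*s^3 - s^2 + 4*s - 4)/(10*s^2 + 4*s)
2. cascade D3, D4; result (s^2 + 4*s + 4)/(2*s - 4)
3. apply the feedback formula to [D1/(1+D1*D2)], (D3*D4); the result is T(s) itself (integer coefficients, no common factor, positive leading denominator coefficient)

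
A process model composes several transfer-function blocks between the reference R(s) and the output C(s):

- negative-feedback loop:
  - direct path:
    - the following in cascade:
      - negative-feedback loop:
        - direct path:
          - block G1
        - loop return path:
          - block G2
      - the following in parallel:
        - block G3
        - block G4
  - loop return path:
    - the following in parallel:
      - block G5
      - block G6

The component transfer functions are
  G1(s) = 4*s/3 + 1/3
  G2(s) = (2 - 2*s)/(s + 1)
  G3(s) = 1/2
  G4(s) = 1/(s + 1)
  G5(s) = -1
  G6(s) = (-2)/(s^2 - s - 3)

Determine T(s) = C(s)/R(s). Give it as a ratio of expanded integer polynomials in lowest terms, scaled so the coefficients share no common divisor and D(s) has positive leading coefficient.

Reducing step by step:

(1) apply the feedback formula to G1, G2 = (-4*s^2 - 5*s - 1)/(8*s^2 - 9*s - 5)
(2) reduce the parallel group G3, G4 = (s + 3)/(2*s + 2)
(3) multiply [G1/(1+G1*G2)], (G3+G4) (series) = (-4*s^2 - 13*s - 3)/(16*s^2 - 18*s - 10)
(4) reduce the parallel group G5, G6 = (-s^2 + s + 1)/(s^2 - s - 3)
(5) feedback reduction of ([G1/(1+G1*G2)]*(G3+G4)), (G5+G6), giving the overall T(s)

Answer: (-4*s^4 - 9*s^3 + 22*s^2 + 42*s + 9)/(20*s^4 - 25*s^3 - 54*s^2 + 48*s + 27)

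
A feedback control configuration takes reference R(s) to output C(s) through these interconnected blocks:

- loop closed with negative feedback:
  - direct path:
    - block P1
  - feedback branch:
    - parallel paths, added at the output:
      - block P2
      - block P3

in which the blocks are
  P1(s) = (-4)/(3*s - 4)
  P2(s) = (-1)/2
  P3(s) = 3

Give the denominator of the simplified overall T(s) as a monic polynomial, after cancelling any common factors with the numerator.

Step 1 - add P2, P3 (parallel) gives 5/2
Step 2 - reduce the feedback loop with forward P1 and return (P2+P3) gives (-4)/(3*s - 14)
The result of step 2 is T(s) in lowest terms. Its denominator has leading coefficient 3; dividing the denominator through by 3 makes it monic.

Answer: s - 14/3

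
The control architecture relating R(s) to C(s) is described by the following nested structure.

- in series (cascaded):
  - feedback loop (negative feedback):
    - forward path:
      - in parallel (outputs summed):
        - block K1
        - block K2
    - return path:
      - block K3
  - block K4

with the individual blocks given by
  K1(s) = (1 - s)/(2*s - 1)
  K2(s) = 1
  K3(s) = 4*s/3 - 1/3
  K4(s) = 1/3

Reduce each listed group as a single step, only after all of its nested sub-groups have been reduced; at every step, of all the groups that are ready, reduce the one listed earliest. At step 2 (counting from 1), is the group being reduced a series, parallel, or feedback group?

[1] sum the parallel branches K1, K2
[2] collapse the loop ((K1+K2) forward, K3 return)
[3] cascade [(K1+K2)/(1+(K1+K2)*K3)], K4
Step 2: feedback.

Answer: feedback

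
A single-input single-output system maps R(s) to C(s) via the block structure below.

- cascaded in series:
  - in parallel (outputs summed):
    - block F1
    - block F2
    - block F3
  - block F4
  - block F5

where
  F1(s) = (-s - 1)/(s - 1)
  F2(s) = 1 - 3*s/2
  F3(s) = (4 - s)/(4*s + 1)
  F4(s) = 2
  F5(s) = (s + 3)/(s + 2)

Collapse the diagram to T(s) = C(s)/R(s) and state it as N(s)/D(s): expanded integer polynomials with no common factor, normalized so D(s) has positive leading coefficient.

Reducing step by step:

(1) add F1, F2, F3 (parallel) gives (-12*s^3 + 7*s^2 - 3*s - 12)/(8*s^2 - 6*s - 2)
(2) combine (F1+F2+F3), F4, F5 in series, giving the overall T(s)

Answer: (-12*s^4 - 29*s^3 + 18*s^2 - 21*s - 36)/(4*s^3 + 5*s^2 - 7*s - 2)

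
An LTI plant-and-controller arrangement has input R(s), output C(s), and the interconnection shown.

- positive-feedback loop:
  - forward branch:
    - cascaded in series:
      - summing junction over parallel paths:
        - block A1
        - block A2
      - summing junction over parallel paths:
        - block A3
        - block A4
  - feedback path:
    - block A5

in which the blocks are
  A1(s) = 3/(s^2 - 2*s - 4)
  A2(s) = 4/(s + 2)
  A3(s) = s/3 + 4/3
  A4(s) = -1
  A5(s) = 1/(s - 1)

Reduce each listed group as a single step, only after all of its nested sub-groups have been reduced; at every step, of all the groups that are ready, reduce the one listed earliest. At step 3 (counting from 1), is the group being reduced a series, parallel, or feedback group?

Answer: series

Working:
Step 1 - combine A1, A2 in parallel
Step 2 - sum the parallel branches A3, A4
Step 3 - series reduction of (A1+A2), (A3+A4)
Step 4 - close the feedback loop around ((A1+A2)*(A3+A4)), A5
Step 3: series.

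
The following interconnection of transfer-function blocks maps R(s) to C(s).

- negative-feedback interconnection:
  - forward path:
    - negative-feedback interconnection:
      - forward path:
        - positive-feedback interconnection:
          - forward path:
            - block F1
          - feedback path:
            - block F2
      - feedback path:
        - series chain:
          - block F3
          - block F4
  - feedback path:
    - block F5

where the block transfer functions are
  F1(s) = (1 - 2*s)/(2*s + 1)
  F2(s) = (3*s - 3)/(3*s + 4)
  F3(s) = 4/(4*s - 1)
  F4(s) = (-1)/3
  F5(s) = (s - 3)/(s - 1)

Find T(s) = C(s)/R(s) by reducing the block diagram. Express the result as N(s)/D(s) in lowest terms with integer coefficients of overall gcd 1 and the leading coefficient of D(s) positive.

Step 1. close the feedback loop around F1, F2: (-6*s^2 - 5*s + 4)/(12*s^2 + 2*s + 7)
Step 2. series reduction of F3, F4: (-4)/(12*s - 3)
Step 3. reduce the feedback loop with forward [F1/(1-F1*F2)] and return (F3*F4): (-72*s^3 - 42*s^2 + 63*s - 12)/(144*s^3 + 12*s^2 + 98*s - 37)
Step 4. collapse the loop ([[F1/(1-F1*F2)]/(1+[F1/(1-F1*F2)]*(F3*F4))] forward, F5 return), which is the overall transfer function T(s) = C(s)/R(s) in lowest terms

Answer: (-72*s^4 + 30*s^3 + 105*s^2 - 75*s + 12)/(72*s^4 + 42*s^3 + 275*s^2 - 336*s + 73)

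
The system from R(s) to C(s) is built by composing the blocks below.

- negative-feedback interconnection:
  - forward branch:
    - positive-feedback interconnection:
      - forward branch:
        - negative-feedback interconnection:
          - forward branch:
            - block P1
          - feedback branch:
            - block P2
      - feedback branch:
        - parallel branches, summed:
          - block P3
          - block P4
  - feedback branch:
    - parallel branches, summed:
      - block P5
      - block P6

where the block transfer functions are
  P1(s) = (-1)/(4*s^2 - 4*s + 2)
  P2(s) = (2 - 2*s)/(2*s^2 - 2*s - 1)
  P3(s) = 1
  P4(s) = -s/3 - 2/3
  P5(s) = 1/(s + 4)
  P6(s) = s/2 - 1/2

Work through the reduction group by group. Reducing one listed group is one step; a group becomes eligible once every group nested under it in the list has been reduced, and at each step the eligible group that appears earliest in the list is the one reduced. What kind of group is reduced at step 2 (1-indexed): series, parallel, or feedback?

Step 1 - collapse the loop (P1 forward, P2 return)
Step 2 - reduce the parallel group P3, P4
Step 3 - apply the feedback formula to [P1/(1+P1*P2)], (P3+P4)
Step 4 - parallel reduction of P5, P6
Step 5 - apply the feedback formula to [[P1/(1+P1*P2)]/(1-[P1/(1+P1*P2)]*(P3+P4))], (P5+P6)
The group at step 2 is a parallel group.

Hence the answer: parallel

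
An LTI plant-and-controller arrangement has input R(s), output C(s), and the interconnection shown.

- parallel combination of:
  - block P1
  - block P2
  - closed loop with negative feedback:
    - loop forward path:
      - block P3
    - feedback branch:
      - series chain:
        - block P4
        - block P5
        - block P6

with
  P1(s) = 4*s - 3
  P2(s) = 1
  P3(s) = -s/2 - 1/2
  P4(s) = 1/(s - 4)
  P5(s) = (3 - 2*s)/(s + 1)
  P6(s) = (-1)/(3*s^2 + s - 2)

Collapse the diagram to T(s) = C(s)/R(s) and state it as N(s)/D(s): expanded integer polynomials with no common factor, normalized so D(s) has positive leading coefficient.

Step 1. multiply P4, P5, P6 (series), giving (2*s - 3)/(3*s^4 - 8*s^3 - 17*s^2 + 2*s + 8)
Step 2. collapse the loop (P3 forward, (P4*P5*P6) return), giving (-3*s^4 + 8*s^3 + 17*s^2 - 2*s - 8)/(6*s^3 - 22*s^2 - 14*s + 19)
Step 3. sum the parallel branches P1, P2, [P3/(1+P3*(P4*P5*P6))] - this is the overall T(s), already in the required normalized form

Hence the answer: (21*s^4 - 92*s^3 + 5*s^2 + 102*s - 46)/(6*s^3 - 22*s^2 - 14*s + 19)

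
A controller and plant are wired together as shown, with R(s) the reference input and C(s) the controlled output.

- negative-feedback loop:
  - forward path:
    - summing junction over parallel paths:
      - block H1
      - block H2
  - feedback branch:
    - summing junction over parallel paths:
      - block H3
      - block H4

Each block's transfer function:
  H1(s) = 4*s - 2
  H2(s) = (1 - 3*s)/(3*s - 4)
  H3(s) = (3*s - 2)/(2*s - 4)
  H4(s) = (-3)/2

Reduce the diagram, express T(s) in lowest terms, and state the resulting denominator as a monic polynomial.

First reduce the diagram to T(s).

1. combine H1, H2 in parallel = (12*s^2 - 25*s + 9)/(3*s - 4)
2. sum the parallel branches H3, H4 = 2/(s - 2)
3. close the feedback loop around (H1+H2), (H3+H4) = (12*s^3 - 49*s^2 + 59*s - 18)/(27*s^2 - 60*s + 26)
T(s) is the step-3 result (common factors already cancelled). Leading coefficient of the denominator: 27. Divide through by 27 for the monic polynomial.

Answer: s^2 - 20*s/9 + 26/27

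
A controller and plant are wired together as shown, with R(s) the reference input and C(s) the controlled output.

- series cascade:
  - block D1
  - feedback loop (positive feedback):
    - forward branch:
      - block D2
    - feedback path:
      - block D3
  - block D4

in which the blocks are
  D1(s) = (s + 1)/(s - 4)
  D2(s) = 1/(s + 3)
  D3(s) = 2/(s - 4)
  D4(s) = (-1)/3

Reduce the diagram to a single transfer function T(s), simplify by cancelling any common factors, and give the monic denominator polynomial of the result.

Answer: s^2 - s - 14

Working:
Step 1 - apply the feedback formula to D2, D3: (s - 4)/(s^2 - s - 14)
Step 2 - multiply D1, [D2/(1-D2*D3)], D4 (series): (-s - 1)/(3*s^2 - 3*s - 42)
No further cancellation is possible in the step-2 result, so that is T(s). Its denominator becomes monic after dividing by the leading coefficient 3.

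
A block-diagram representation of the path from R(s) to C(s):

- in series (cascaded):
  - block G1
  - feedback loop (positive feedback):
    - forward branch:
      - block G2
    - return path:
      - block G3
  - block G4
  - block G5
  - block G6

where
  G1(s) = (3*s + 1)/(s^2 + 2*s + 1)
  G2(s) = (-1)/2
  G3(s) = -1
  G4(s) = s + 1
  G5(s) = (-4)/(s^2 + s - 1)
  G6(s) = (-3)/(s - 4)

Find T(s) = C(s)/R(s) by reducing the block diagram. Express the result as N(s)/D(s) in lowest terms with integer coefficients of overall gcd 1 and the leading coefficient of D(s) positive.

Step 1 - close the feedback loop around G2, G3 = -1
Step 2 - multiply G1, [G2/(1-G2*G3)], G4, G5, G6 (series); the result is T(s) itself (integer coefficients, no common factor, positive leading denominator coefficient)

Hence the answer: (-36*s - 12)/(s^4 - 2*s^3 - 8*s^2 - s + 4)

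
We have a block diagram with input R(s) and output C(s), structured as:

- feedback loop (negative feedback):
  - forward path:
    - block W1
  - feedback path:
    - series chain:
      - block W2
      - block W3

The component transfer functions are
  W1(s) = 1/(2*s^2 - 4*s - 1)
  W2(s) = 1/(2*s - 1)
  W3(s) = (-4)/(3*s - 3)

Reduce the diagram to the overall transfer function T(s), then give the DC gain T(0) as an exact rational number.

1. multiply W2, W3 (series) = (-4)/(6*s^2 - 9*s + 3)
2. apply the feedback formula to W1, (W2*W3) = (6*s^2 - 9*s + 3)/(12*s^4 - 42*s^3 + 36*s^2 - 3*s - 7)
DC gain: substitute s = 0 into T(s) from step 2: T(0) = 3/(-7) = -3/7.

Therefore the answer is -3/7.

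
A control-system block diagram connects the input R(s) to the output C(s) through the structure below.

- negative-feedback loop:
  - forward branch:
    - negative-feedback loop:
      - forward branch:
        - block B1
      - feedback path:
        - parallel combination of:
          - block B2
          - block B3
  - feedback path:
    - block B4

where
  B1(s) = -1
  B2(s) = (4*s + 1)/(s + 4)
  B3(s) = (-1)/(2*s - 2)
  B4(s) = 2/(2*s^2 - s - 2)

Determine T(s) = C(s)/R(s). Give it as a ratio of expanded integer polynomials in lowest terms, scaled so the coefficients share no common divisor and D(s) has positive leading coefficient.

The answer is (4*s^4 + 10*s^3 - 26*s^2 - 4*s + 16)/(12*s^4 - 32*s^3 + 9*s^2 + 36*s - 20).

Reasoning:
Step 1: parallel reduction of B2, B3 gives (8*s^2 - 7*s - 6)/(2*s^2 + 6*s - 8)
Step 2: collapse the loop (B1 forward, (B2+B3) return) gives (2*s^2 + 6*s - 8)/(6*s^2 - 13*s + 2)
Step 3: close the feedback loop around [B1/(1+B1*(B2+B3))], B4 - this is the overall T(s), already in the required normalized form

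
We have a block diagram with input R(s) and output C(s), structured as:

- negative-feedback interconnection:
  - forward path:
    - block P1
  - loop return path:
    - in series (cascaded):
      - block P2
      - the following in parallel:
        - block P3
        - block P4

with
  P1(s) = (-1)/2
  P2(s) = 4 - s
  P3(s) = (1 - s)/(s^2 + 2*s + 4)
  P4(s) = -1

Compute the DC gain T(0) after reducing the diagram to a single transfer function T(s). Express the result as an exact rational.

[1] reduce the parallel group P3, P4; result (-s^2 - 3*s - 3)/(s^2 + 2*s + 4)
[2] reduce the series chain P2, (P3+P4); result (s^3 - s^2 - 9*s - 12)/(s^2 + 2*s + 4)
[3] feedback reduction of P1, (P2*(P3+P4)); result (s^2 + 2*s + 4)/(s^3 - 3*s^2 - 13*s - 20)
Evaluating the step-3 result (the overall T(s)) at s = 0 gives T(0) = 4/(-20) = -1/5.

Answer: -1/5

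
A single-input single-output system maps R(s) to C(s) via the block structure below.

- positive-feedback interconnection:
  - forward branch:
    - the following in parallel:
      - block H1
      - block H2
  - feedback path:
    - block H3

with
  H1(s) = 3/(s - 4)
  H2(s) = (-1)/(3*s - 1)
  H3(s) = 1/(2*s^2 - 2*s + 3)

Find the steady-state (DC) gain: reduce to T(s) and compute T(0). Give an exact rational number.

1. parallel reduction of H1, H2; result (8*s + 1)/(3*s^2 - 13*s + 4)
2. reduce the feedback loop with forward (H1+H2) and return H3; result (16*s^3 - 14*s^2 + 22*s + 3)/(6*s^4 - 32*s^3 + 43*s^2 - 55*s + 11)
DC gain: substitute s = 0 into T(s) from step 2: T(0) = 3/11.

Hence the answer: 3/11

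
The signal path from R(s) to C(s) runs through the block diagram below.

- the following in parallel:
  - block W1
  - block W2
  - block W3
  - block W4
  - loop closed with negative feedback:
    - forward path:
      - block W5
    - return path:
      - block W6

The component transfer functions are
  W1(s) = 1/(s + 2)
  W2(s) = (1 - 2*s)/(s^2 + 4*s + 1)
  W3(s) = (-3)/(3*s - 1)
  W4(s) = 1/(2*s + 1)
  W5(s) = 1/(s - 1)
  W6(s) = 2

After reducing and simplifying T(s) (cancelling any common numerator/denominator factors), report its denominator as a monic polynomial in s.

Step 1 - reduce the feedback loop with forward W5 and return W6: 1/(s + 1)
Step 2 - combine W1, W2, W3, W4, [W5/(1+W5*W6)] in parallel: (-3*s^5 + 11*s^4 + 11*s^3 - 56*s^2 - 58*s - 13)/(6*s^6 + 43*s^5 + 96*s^4 + 74*s^3 + 8*s^2 - 9*s - 2)
No further cancellation is possible in the step-2 result, so that is T(s). Its denominator becomes monic after dividing by the leading coefficient 6.

Answer: s^6 + 43*s^5/6 + 16*s^4 + 37*s^3/3 + 4*s^2/3 - 3*s/2 - 1/3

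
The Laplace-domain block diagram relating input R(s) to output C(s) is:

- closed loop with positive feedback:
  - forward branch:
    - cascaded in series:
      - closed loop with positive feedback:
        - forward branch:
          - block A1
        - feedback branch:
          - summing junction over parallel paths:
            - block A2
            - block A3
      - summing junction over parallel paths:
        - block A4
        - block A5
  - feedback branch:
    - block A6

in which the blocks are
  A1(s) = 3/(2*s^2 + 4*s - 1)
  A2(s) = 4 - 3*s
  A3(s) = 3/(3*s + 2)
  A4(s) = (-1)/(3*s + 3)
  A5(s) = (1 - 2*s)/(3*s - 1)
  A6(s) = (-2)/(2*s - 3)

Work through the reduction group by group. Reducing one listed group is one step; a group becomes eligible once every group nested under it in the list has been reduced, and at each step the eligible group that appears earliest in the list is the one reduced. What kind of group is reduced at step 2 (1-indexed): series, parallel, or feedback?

1. combine A2, A3 in parallel
2. collapse the loop (A1 forward, (A2+A3) return)
3. sum the parallel branches A4, A5
4. multiply [A1/(1-A1*(A2+A3))], (A4+A5) (series)
5. close the feedback loop around ([A1/(1-A1*(A2+A3))]*(A4+A5)), A6
At step 2 the group reduced is feedback.

Hence the answer: feedback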